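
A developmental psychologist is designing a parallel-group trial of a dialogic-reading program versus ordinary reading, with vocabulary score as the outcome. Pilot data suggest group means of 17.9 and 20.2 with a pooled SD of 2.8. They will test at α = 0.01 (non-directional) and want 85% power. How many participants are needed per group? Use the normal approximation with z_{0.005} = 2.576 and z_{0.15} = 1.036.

n = 39 per group

Cohen's d = |M₁ − M₂| / SD_pooled = |17.9 − 20.2| / 2.8 = 2.3 / 2.8 = 0.821.
For two independent groups with equal n: n = 2·((z_{α/2} + z_β) / d)².
z_{α/2} + z_β = 2.576 + 1.036 = 3.612.
n = 2 × (3.612 / 0.821)² = 2 × 4.400² = 2 × 19.36 = 38.7.
Round up to the next whole participant.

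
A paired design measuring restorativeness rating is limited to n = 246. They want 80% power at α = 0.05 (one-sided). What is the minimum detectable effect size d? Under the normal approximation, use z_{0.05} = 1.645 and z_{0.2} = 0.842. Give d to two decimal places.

For a single sample (or paired design) of n = 246: d_min = (z_{α} + z_β)/√n.
z-sum = 1.645 + 0.842 = 2.487.
d_min = 2.487 / √246 = 2.487 / 15.684 = 0.159.

d_min ≈ 0.16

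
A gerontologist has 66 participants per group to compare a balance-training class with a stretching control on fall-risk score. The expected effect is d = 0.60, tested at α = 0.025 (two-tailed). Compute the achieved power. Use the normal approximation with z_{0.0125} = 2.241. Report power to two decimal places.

For two equal groups, power = Φ(d·√(n/2) − z_{α/2}).
d·√(n/2) = 0.60 × √(66/2) = 0.60 × 5.745 = 3.447.
z_β = 3.447 − 2.241 = 1.206.
Power = Φ(1.206) = 0.886.

power ≈ 0.89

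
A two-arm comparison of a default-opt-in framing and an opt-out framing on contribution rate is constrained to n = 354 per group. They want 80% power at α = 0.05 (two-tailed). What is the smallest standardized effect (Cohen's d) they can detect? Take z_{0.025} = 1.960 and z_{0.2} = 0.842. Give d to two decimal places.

For two independent groups of n = 354 each: d_min = (z_{α/2} + z_β)·√(2/n).
z-sum = 1.960 + 0.842 = 2.802.
d_min = 2.802 × √(2/354) = 2.802 × 0.0752 = 0.211.

d_min ≈ 0.21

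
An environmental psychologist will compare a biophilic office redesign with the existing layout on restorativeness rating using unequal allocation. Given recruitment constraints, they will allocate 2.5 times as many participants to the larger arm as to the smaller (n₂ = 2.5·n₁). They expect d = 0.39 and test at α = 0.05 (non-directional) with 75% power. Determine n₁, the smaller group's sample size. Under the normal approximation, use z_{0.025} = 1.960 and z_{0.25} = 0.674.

n₁ = 64

With allocation ratio k = n₂/n₁ = 2.5, Var(x̄₁−x̄₂) = σ²(1/n₁ + 1/(k·n₁)) = σ²·(k+1)/(k·n₁).
So n₁ = (1 + 1/k)·((z_{α/2} + z_β)/d)² = 1.400 × (2.634/0.39)².
n₁ = 1.400 × 45.61 = 63.9.
Round up: n₁ = 64, giving n₂ = 2.5 × 64 = 160.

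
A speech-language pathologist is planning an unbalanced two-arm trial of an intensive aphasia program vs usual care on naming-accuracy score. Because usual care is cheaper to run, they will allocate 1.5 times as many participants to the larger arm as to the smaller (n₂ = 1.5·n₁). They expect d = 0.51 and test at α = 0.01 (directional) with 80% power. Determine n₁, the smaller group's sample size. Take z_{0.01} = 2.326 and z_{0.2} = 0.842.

With allocation ratio k = n₂/n₁ = 1.5, Var(x̄₁−x̄₂) = σ²(1/n₁ + 1/(k·n₁)) = σ²·(k+1)/(k·n₁).
So n₁ = (1 + 1/k)·((z_{α} + z_β)/d)² = 1.667 × (3.168/0.51)².
n₁ = 1.667 × 38.59 = 64.3.
Round up: n₁ = 65, giving n₂ = ⌈1.5 × 65⌉ = ⌈97.5⌉ = 98.

n₁ = 65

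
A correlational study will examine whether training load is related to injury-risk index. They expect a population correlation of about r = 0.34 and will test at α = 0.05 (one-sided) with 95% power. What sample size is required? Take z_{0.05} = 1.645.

n = 90

Fisher's z: C = ½·ln((1+r)/(1−r)) = ½·ln(2.0303) = 0.3541.
n = ((z_{α} + z_β)/C)² + 3.
(1.645 + 1.645) / 0.3541 = 3.290 / 0.3541 = 9.291.
n = 9.291² + 3 = 86.33 + 3 = 89.3.
Round up.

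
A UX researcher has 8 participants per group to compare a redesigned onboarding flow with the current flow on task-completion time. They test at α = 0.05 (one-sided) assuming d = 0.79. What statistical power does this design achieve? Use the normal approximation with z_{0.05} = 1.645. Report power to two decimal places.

For two equal groups, power = Φ(d·√(n/2) − z_{α}).
d·√(n/2) = 0.79 × √(8/2) = 0.79 × 2.000 = 1.580.
z_β = 1.580 − 1.645 = -0.065.
Power = Φ(-0.065) = 0.474.

power ≈ 0.47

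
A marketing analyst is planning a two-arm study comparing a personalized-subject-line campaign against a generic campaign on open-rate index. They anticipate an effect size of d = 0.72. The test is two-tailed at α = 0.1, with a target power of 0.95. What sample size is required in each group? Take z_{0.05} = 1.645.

For two independent groups with equal n: n = 2·((z_{α/2} + z_β) / d)².
z_{α/2} + z_β = 1.645 + 1.645 = 3.290.
n = 2 × (3.290 / 0.72)² = 2 × 4.569² = 2 × 20.88 = 41.8.
Round up to the next whole participant.

n = 42 per group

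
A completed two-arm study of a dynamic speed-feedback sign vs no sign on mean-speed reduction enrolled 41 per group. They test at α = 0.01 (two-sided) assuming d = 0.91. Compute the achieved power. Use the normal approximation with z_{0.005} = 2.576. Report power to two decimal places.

For two equal groups, power = Φ(d·√(n/2) − z_{α/2}).
d·√(n/2) = 0.91 × √(41/2) = 0.91 × 4.528 = 4.120.
z_β = 4.120 − 2.576 = 1.544.
Power = Φ(1.544) = 0.939.

power ≈ 0.94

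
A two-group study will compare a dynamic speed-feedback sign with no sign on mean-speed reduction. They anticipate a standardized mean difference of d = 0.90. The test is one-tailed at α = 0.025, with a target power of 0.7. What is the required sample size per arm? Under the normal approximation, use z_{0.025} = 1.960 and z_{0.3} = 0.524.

For two independent groups with equal n: n = 2·((z_{α} + z_β) / d)².
z_{α} + z_β = 1.960 + 0.524 = 2.484.
n = 2 × (2.484 / 0.90)² = 2 × 2.760² = 2 × 7.62 = 15.2.
Round up to the next whole participant.

n = 16 per group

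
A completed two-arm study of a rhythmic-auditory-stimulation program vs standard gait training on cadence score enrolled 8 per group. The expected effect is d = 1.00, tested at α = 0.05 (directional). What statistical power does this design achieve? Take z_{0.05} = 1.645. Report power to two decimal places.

For two equal groups, power = Φ(d·√(n/2) − z_{α}).
d·√(n/2) = 1.00 × √(8/2) = 1.00 × 2.000 = 2.000.
z_β = 2.000 − 1.645 = 0.355.
Power = Φ(0.355) = 0.639.

power ≈ 0.64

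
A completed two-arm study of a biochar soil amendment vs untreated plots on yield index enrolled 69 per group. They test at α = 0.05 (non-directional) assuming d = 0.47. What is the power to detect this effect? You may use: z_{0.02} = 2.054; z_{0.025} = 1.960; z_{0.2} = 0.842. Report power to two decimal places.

power ≈ 0.79

For two equal groups, power = Φ(d·√(n/2) − z_{α/2}).
d·√(n/2) = 0.47 × √(69/2) = 0.47 × 5.874 = 2.761.
z_β = 2.761 − 1.960 = 0.801.
Power = Φ(0.801) = 0.788.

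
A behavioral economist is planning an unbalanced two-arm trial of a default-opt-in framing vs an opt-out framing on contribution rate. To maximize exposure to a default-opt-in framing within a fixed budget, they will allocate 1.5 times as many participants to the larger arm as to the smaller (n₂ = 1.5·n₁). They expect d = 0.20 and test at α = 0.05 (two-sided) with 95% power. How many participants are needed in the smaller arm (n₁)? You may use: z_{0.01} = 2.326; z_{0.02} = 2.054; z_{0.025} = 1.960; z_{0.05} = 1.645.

n₁ = 542

With allocation ratio k = n₂/n₁ = 1.5, Var(x̄₁−x̄₂) = σ²(1/n₁ + 1/(k·n₁)) = σ²·(k+1)/(k·n₁).
So n₁ = (1 + 1/k)·((z_{α/2} + z_β)/d)² = 1.667 × (3.605/0.20)².
n₁ = 1.667 × 324.90 = 541.5.
Round up: n₁ = 542, giving n₂ = 1.5 × 542 = 813.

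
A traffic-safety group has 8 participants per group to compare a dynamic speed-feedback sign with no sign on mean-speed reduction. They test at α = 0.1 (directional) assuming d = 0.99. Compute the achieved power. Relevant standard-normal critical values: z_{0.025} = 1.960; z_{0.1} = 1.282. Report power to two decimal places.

For two equal groups, power = Φ(d·√(n/2) − z_{α}).
d·√(n/2) = 0.99 × √(8/2) = 0.99 × 2.000 = 1.980.
z_β = 1.980 − 1.282 = 0.698.
Power = Φ(0.698) = 0.757.

power ≈ 0.76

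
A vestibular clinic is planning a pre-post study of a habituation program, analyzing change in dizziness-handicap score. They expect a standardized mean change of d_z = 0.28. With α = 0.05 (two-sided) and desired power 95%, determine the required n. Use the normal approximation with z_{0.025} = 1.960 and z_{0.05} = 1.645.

For a paired (one-sample on differences) test: n = ((z_{α/2} + z_β) / d)².
z_{α/2} + z_β = 1.960 + 1.645 = 3.605.
n = (3.605 / 0.28)² = 12.875² = 165.77.
Round up.

n = 166 pairs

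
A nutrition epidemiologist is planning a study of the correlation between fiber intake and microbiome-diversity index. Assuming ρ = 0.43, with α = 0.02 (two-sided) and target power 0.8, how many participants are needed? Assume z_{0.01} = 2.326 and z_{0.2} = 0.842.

Fisher's z: C = ½·ln((1+r)/(1−r)) = ½·ln(2.5088) = 0.4599.
n = ((z_{α/2} + z_β)/C)² + 3.
(2.326 + 0.842) / 0.4599 = 3.168 / 0.4599 = 6.888.
n = 6.888² + 3 = 47.45 + 3 = 50.5.
Round up.

n = 51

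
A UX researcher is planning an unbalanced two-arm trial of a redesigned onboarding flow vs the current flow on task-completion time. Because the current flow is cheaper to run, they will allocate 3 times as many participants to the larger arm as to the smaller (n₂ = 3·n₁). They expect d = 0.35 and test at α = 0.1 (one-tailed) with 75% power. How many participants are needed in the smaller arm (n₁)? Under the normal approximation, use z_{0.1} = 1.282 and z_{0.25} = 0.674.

n₁ = 42

With allocation ratio k = n₂/n₁ = 3, Var(x̄₁−x̄₂) = σ²(1/n₁ + 1/(k·n₁)) = σ²·(k+1)/(k·n₁).
So n₁ = (1 + 1/k)·((z_{α} + z_β)/d)² = 1.333 × (1.956/0.35)².
n₁ = 1.333 × 31.23 = 41.6.
Round up: n₁ = 42, giving n₂ = 3 × 42 = 126.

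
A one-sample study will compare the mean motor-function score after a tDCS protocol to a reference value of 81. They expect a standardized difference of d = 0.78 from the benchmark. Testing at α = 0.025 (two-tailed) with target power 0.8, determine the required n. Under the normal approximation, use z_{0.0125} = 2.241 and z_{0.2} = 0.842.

For a one-sample test: n = ((z_{α/2} + z_β) / d)².
z_{α/2} + z_β = 2.241 + 0.842 = 3.083.
n = (3.083 / 0.78)² = 3.953² = 15.62.
Round up.

n = 16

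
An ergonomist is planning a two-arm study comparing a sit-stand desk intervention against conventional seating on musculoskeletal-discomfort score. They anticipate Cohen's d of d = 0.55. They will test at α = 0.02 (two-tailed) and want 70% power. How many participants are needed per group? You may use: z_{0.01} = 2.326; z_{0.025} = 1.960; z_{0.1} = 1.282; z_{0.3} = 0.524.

n = 54 per group

For two independent groups with equal n: n = 2·((z_{α/2} + z_β) / d)².
z_{α/2} + z_β = 2.326 + 0.524 = 2.850.
n = 2 × (2.850 / 0.55)² = 2 × 5.182² = 2 × 26.85 = 53.7.
Round up to the next whole participant.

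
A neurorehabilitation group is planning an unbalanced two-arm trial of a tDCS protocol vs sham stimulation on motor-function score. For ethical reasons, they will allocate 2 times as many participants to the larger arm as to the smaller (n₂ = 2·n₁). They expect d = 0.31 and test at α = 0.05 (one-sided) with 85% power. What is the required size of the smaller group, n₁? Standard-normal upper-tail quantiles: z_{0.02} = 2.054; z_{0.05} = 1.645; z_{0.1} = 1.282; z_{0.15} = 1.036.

n₁ = 113

With allocation ratio k = n₂/n₁ = 2, Var(x̄₁−x̄₂) = σ²(1/n₁ + 1/(k·n₁)) = σ²·(k+1)/(k·n₁).
So n₁ = (1 + 1/k)·((z_{α} + z_β)/d)² = 1.500 × (2.681/0.31)².
n₁ = 1.500 × 74.79 = 112.2.
Round up: n₁ = 113, giving n₂ = 2 × 113 = 226.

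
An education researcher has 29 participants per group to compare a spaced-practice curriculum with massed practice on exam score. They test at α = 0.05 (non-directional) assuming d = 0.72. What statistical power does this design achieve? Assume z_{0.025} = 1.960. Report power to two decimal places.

power ≈ 0.78

For two equal groups, power = Φ(d·√(n/2) − z_{α/2}).
d·√(n/2) = 0.72 × √(29/2) = 0.72 × 3.808 = 2.742.
z_β = 2.742 − 1.960 = 0.782.
Power = Φ(0.782) = 0.783.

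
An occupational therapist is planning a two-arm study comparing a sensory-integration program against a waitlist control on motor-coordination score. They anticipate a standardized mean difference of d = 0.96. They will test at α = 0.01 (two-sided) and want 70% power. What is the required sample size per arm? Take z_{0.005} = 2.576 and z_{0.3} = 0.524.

For two independent groups with equal n: n = 2·((z_{α/2} + z_β) / d)².
z_{α/2} + z_β = 2.576 + 0.524 = 3.100.
n = 2 × (3.100 / 0.96)² = 2 × 3.229² = 2 × 10.43 = 20.9.
Round up to the next whole participant.

n = 21 per group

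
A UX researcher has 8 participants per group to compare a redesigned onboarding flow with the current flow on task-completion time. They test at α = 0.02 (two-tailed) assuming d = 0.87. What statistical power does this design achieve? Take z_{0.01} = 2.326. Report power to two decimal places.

power ≈ 0.28

For two equal groups, power = Φ(d·√(n/2) − z_{α/2}).
d·√(n/2) = 0.87 × √(8/2) = 0.87 × 2.000 = 1.740.
z_β = 1.740 − 2.326 = -0.586.
Power = Φ(-0.586) = 0.279.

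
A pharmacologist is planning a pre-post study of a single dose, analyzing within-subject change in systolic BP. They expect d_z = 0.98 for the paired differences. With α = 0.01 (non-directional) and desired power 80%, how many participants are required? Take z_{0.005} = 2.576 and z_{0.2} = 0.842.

n = 13 pairs

For a paired (one-sample on differences) test: n = ((z_{α/2} + z_β) / d)².
z_{α/2} + z_β = 2.576 + 0.842 = 3.418.
n = (3.418 / 0.98)² = 3.488² = 12.16.
Round up.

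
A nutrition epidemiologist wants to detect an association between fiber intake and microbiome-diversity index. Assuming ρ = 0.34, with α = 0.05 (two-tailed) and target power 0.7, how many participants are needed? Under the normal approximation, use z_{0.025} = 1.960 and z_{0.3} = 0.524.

Fisher's z: C = ½·ln((1+r)/(1−r)) = ½·ln(2.0303) = 0.3541.
n = ((z_{α/2} + z_β)/C)² + 3.
(1.960 + 0.524) / 0.3541 = 2.484 / 0.3541 = 7.015.
n = 7.015² + 3 = 49.21 + 3 = 52.2.
Round up.

n = 53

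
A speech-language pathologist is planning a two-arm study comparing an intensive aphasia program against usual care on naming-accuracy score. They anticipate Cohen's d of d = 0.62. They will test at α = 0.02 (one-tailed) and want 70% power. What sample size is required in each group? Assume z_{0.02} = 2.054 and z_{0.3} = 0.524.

n = 35 per group

For two independent groups with equal n: n = 2·((z_{α} + z_β) / d)².
z_{α} + z_β = 2.054 + 0.524 = 2.578.
n = 2 × (2.578 / 0.62)² = 2 × 4.158² = 2 × 17.29 = 34.6.
Round up to the next whole participant.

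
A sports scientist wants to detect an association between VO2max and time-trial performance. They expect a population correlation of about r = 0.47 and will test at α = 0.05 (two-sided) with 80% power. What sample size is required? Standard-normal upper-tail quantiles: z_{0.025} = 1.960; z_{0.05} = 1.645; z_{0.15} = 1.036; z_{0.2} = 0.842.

Fisher's z: C = ½·ln((1+r)/(1−r)) = ½·ln(2.7736) = 0.5101.
n = ((z_{α/2} + z_β)/C)² + 3.
(1.960 + 0.842) / 0.5101 = 2.802 / 0.5101 = 5.493.
n = 5.493² + 3 = 30.17 + 3 = 33.2.
Round up.

n = 34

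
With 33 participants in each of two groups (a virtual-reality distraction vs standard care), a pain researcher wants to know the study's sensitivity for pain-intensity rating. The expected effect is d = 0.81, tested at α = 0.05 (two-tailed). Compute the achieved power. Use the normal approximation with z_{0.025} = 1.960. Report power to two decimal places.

For two equal groups, power = Φ(d·√(n/2) − z_{α/2}).
d·√(n/2) = 0.81 × √(33/2) = 0.81 × 4.062 = 3.290.
z_β = 3.290 − 1.960 = 1.330.
Power = Φ(1.330) = 0.908.

power ≈ 0.91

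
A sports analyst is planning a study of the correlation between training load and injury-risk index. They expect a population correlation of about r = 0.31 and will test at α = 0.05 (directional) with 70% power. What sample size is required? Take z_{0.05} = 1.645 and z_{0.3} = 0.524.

n = 49

Fisher's z: C = ½·ln((1+r)/(1−r)) = ½·ln(1.8986) = 0.3205.
n = ((z_{α} + z_β)/C)² + 3.
(1.645 + 0.524) / 0.3205 = 2.169 / 0.3205 = 6.768.
n = 6.768² + 3 = 45.80 + 3 = 48.8.
Round up.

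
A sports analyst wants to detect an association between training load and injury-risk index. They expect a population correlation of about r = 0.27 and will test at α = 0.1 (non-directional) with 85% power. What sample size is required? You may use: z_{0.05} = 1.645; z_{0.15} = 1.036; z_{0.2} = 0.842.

Fisher's z: C = ½·ln((1+r)/(1−r)) = ½·ln(1.7397) = 0.2769.
n = ((z_{α/2} + z_β)/C)² + 3.
(1.645 + 1.036) / 0.2769 = 2.681 / 0.2769 = 9.682.
n = 9.682² + 3 = 93.74 + 3 = 96.7.
Round up.

n = 97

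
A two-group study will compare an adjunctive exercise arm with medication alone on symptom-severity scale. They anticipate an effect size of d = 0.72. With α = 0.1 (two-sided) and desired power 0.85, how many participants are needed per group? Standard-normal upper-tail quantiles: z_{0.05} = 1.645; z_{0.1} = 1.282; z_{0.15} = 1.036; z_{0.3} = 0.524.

n = 28 per group

For two independent groups with equal n: n = 2·((z_{α/2} + z_β) / d)².
z_{α/2} + z_β = 1.645 + 1.036 = 2.681.
n = 2 × (2.681 / 0.72)² = 2 × 3.724² = 2 × 13.87 = 27.7.
Round up to the next whole participant.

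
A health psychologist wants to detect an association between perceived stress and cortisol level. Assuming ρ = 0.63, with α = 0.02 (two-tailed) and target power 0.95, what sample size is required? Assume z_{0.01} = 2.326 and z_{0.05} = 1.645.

Fisher's z: C = ½·ln((1+r)/(1−r)) = ½·ln(4.4054) = 0.7414.
n = ((z_{α/2} + z_β)/C)² + 3.
(2.326 + 1.645) / 0.7414 = 3.971 / 0.7414 = 5.356.
n = 5.356² + 3 = 28.69 + 3 = 31.7.
Round up.

n = 32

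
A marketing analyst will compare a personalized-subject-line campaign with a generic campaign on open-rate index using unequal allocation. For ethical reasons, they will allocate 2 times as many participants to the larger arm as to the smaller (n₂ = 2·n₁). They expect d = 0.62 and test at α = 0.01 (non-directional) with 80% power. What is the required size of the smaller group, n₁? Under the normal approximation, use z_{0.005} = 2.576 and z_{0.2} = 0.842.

With allocation ratio k = n₂/n₁ = 2, Var(x̄₁−x̄₂) = σ²(1/n₁ + 1/(k·n₁)) = σ²·(k+1)/(k·n₁).
So n₁ = (1 + 1/k)·((z_{α/2} + z_β)/d)² = 1.500 × (3.418/0.62)².
n₁ = 1.500 × 30.39 = 45.6.
Round up: n₁ = 46, giving n₂ = 2 × 46 = 92.

n₁ = 46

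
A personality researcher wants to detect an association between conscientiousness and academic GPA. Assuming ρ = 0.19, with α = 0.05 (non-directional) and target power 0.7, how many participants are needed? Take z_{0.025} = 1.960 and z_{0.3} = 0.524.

n = 170

Fisher's z: C = ½·ln((1+r)/(1−r)) = ½·ln(1.4691) = 0.1923.
n = ((z_{α/2} + z_β)/C)² + 3.
(1.960 + 0.524) / 0.1923 = 2.484 / 0.1923 = 12.917.
n = 12.917² + 3 = 166.86 + 3 = 169.9.
Round up.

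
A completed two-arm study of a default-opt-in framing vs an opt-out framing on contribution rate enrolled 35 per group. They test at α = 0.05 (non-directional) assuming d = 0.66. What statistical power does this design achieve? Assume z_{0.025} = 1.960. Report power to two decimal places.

For two equal groups, power = Φ(d·√(n/2) − z_{α/2}).
d·√(n/2) = 0.66 × √(35/2) = 0.66 × 4.183 = 2.761.
z_β = 2.761 − 1.960 = 0.801.
Power = Φ(0.801) = 0.788.

power ≈ 0.79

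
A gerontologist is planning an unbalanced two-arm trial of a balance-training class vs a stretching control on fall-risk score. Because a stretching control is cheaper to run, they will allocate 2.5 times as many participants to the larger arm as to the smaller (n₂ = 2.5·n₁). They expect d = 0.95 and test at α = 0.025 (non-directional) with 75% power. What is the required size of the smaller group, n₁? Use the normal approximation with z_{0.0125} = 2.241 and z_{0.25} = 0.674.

n₁ = 14

With allocation ratio k = n₂/n₁ = 2.5, Var(x̄₁−x̄₂) = σ²(1/n₁ + 1/(k·n₁)) = σ²·(k+1)/(k·n₁).
So n₁ = (1 + 1/k)·((z_{α/2} + z_β)/d)² = 1.400 × (2.915/0.95)².
n₁ = 1.400 × 9.42 = 13.2.
Round up: n₁ = 14, giving n₂ = 2.5 × 14 = 35.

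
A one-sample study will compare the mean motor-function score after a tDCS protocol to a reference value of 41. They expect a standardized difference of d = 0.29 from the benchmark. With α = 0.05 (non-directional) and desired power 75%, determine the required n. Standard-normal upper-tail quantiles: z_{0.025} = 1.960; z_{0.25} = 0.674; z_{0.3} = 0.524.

n = 83

For a one-sample test: n = ((z_{α/2} + z_β) / d)².
z_{α/2} + z_β = 1.960 + 0.674 = 2.634.
n = (2.634 / 0.29)² = 9.083² = 82.50.
Round up.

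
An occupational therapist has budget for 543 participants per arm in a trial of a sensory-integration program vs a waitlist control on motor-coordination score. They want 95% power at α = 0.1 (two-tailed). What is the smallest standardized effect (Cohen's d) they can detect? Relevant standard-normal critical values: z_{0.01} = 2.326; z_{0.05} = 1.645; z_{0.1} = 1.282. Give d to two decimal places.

d_min ≈ 0.20

For two independent groups of n = 543 each: d_min = (z_{α/2} + z_β)·√(2/n).
z-sum = 1.645 + 1.645 = 3.290.
d_min = 3.290 × √(2/543) = 3.290 × 0.0607 = 0.200.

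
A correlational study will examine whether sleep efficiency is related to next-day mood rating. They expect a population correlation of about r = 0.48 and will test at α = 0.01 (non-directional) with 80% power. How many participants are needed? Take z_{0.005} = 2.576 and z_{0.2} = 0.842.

Fisher's z: C = ½·ln((1+r)/(1−r)) = ½·ln(2.8462) = 0.5230.
n = ((z_{α/2} + z_β)/C)² + 3.
(2.576 + 0.842) / 0.5230 = 3.418 / 0.5230 = 6.535.
n = 6.535² + 3 = 42.71 + 3 = 45.7.
Round up.

n = 46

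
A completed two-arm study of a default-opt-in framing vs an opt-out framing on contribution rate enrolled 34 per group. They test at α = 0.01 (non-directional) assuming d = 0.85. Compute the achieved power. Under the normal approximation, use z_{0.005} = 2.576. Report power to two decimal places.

For two equal groups, power = Φ(d·√(n/2) − z_{α/2}).
d·√(n/2) = 0.85 × √(34/2) = 0.85 × 4.123 = 3.505.
z_β = 3.505 − 2.576 = 0.929.
Power = Φ(0.929) = 0.823.

power ≈ 0.82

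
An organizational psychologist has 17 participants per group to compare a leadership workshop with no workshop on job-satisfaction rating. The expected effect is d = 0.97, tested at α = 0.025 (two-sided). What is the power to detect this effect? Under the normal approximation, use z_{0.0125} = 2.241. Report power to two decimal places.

For two equal groups, power = Φ(d·√(n/2) − z_{α/2}).
d·√(n/2) = 0.97 × √(17/2) = 0.97 × 2.915 = 2.828.
z_β = 2.828 − 2.241 = 0.587.
Power = Φ(0.587) = 0.721.

power ≈ 0.72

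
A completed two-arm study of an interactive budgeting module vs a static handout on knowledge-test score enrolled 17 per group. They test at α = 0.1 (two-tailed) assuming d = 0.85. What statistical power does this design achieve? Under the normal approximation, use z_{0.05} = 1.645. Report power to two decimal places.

For two equal groups, power = Φ(d·√(n/2) − z_{α/2}).
d·√(n/2) = 0.85 × √(17/2) = 0.85 × 2.915 = 2.478.
z_β = 2.478 − 1.645 = 0.833.
Power = Φ(0.833) = 0.798.

power ≈ 0.80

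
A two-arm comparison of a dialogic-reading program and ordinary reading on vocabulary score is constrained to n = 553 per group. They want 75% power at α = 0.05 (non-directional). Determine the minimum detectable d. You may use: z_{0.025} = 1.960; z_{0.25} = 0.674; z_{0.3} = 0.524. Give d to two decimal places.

For two independent groups of n = 553 each: d_min = (z_{α/2} + z_β)·√(2/n).
z-sum = 1.960 + 0.674 = 2.634.
d_min = 2.634 × √(2/553) = 2.634 × 0.0601 = 0.158.

d_min ≈ 0.16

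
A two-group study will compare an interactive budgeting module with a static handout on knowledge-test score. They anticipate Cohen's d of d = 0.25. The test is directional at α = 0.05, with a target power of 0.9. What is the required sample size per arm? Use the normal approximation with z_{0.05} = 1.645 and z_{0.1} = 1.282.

n = 275 per group

For two independent groups with equal n: n = 2·((z_{α} + z_β) / d)².
z_{α} + z_β = 1.645 + 1.282 = 2.927.
n = 2 × (2.927 / 0.25)² = 2 × 11.708² = 2 × 137.08 = 274.2.
Round up to the next whole participant.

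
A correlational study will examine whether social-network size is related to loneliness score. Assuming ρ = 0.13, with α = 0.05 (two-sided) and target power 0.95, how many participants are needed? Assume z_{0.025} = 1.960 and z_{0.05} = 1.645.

n = 764

Fisher's z: C = ½·ln((1+r)/(1−r)) = ½·ln(1.2989) = 0.1307.
n = ((z_{α/2} + z_β)/C)² + 3.
(1.960 + 1.645) / 0.1307 = 3.605 / 0.1307 = 27.582.
n = 27.582² + 3 = 760.78 + 3 = 763.8.
Round up.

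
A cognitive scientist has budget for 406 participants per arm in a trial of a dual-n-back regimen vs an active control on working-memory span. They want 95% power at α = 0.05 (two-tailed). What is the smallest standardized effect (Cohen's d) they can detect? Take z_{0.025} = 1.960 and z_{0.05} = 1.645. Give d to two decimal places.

For two independent groups of n = 406 each: d_min = (z_{α/2} + z_β)·√(2/n).
z-sum = 1.960 + 1.645 = 3.605.
d_min = 3.605 × √(2/406) = 3.605 × 0.0702 = 0.253.

d_min ≈ 0.25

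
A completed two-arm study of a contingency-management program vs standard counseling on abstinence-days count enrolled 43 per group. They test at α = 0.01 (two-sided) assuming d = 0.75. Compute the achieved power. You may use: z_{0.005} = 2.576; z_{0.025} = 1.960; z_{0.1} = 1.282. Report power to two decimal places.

power ≈ 0.82

For two equal groups, power = Φ(d·√(n/2) − z_{α/2}).
d·√(n/2) = 0.75 × √(43/2) = 0.75 × 4.637 = 3.478.
z_β = 3.478 − 2.576 = 0.902.
Power = Φ(0.902) = 0.816.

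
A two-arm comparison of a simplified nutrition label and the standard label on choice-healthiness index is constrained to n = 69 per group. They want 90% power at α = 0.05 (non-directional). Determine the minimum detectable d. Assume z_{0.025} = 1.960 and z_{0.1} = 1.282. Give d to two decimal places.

d_min ≈ 0.55

For two independent groups of n = 69 each: d_min = (z_{α/2} + z_β)·√(2/n).
z-sum = 1.960 + 1.282 = 3.242.
d_min = 3.242 × √(2/69) = 3.242 × 0.1703 = 0.552.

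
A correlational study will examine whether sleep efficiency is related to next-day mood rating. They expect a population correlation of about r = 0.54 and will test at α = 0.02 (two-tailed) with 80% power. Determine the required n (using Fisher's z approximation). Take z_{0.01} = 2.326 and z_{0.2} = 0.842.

Fisher's z: C = ½·ln((1+r)/(1−r)) = ½·ln(3.3478) = 0.6042.
n = ((z_{α/2} + z_β)/C)² + 3.
(2.326 + 0.842) / 0.6042 = 3.168 / 0.6042 = 5.243.
n = 5.243² + 3 = 27.49 + 3 = 30.5.
Round up.

n = 31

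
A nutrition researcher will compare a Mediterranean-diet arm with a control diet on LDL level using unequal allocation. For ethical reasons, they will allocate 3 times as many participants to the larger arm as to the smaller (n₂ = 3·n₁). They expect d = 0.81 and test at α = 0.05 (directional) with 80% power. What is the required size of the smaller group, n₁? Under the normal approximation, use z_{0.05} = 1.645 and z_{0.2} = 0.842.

n₁ = 13

With allocation ratio k = n₂/n₁ = 3, Var(x̄₁−x̄₂) = σ²(1/n₁ + 1/(k·n₁)) = σ²·(k+1)/(k·n₁).
So n₁ = (1 + 1/k)·((z_{α} + z_β)/d)² = 1.333 × (2.487/0.81)².
n₁ = 1.333 × 9.43 = 12.6.
Round up: n₁ = 13, giving n₂ = 3 × 13 = 39.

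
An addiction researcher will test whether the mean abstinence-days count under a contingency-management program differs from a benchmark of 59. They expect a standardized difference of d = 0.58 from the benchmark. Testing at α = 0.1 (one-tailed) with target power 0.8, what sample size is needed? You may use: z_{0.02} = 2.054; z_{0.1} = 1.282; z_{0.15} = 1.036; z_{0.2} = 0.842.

n = 14

For a one-sample test: n = ((z_{α} + z_β) / d)².
z_{α} + z_β = 1.282 + 0.842 = 2.124.
n = (2.124 / 0.58)² = 3.662² = 13.41.
Round up.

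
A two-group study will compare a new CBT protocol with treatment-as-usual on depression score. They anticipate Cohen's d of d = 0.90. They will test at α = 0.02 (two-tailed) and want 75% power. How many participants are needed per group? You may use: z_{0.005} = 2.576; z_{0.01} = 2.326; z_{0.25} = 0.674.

n = 23 per group

For two independent groups with equal n: n = 2·((z_{α/2} + z_β) / d)².
z_{α/2} + z_β = 2.326 + 0.674 = 3.000.
n = 2 × (3.000 / 0.90)² = 2 × 3.333² = 2 × 11.11 = 22.2.
Round up to the next whole participant.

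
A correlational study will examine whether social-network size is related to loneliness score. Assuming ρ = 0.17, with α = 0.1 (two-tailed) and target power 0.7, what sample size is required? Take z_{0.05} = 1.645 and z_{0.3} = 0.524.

n = 163

Fisher's z: C = ½·ln((1+r)/(1−r)) = ½·ln(1.4096) = 0.1717.
n = ((z_{α/2} + z_β)/C)² + 3.
(1.645 + 0.524) / 0.1717 = 2.169 / 0.1717 = 12.632.
n = 12.632² + 3 = 159.58 + 3 = 162.6.
Round up.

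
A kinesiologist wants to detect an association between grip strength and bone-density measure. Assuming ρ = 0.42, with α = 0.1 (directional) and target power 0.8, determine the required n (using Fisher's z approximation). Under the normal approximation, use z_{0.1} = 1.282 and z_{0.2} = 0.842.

n = 26

Fisher's z: C = ½·ln((1+r)/(1−r)) = ½·ln(2.4483) = 0.4477.
n = ((z_{α} + z_β)/C)² + 3.
(1.282 + 0.842) / 0.4477 = 2.124 / 0.4477 = 4.744.
n = 4.744² + 3 = 22.51 + 3 = 25.5.
Round up.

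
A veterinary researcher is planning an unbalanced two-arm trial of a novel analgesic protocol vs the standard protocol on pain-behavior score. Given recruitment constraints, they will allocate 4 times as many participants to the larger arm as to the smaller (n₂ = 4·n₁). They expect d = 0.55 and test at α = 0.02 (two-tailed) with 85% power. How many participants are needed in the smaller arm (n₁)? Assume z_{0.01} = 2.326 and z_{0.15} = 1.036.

With allocation ratio k = n₂/n₁ = 4, Var(x̄₁−x̄₂) = σ²(1/n₁ + 1/(k·n₁)) = σ²·(k+1)/(k·n₁).
So n₁ = (1 + 1/k)·((z_{α/2} + z_β)/d)² = 1.250 × (3.362/0.55)².
n₁ = 1.250 × 37.37 = 46.7.
Round up: n₁ = 47, giving n₂ = 4 × 47 = 188.

n₁ = 47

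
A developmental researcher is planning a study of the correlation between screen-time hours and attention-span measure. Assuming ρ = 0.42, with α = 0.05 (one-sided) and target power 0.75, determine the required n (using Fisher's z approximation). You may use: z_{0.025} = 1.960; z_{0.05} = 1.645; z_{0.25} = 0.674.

n = 30

Fisher's z: C = ½·ln((1+r)/(1−r)) = ½·ln(2.4483) = 0.4477.
n = ((z_{α} + z_β)/C)² + 3.
(1.645 + 0.674) / 0.4477 = 2.319 / 0.4477 = 5.180.
n = 5.180² + 3 = 26.83 + 3 = 29.8.
Round up.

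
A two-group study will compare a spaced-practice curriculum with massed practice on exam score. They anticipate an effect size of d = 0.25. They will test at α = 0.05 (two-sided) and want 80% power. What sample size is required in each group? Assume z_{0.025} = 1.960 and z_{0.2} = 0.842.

For two independent groups with equal n: n = 2·((z_{α/2} + z_β) / d)².
z_{α/2} + z_β = 1.960 + 0.842 = 2.802.
n = 2 × (2.802 / 0.25)² = 2 × 11.208² = 2 × 125.62 = 251.2.
Round up to the next whole participant.

n = 252 per group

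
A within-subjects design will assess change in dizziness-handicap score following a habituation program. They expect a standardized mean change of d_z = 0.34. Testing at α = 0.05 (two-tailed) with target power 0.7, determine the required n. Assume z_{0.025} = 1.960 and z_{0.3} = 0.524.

For a paired (one-sample on differences) test: n = ((z_{α/2} + z_β) / d)².
z_{α/2} + z_β = 1.960 + 0.524 = 2.484.
n = (2.484 / 0.34)² = 7.306² = 53.38.
Round up.

n = 54 pairs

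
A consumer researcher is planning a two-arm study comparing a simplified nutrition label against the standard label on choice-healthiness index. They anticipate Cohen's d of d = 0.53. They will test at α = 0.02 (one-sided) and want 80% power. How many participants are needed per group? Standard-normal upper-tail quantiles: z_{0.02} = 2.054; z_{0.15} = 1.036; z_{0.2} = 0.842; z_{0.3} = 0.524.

For two independent groups with equal n: n = 2·((z_{α} + z_β) / d)².
z_{α} + z_β = 2.054 + 0.842 = 2.896.
n = 2 × (2.896 / 0.53)² = 2 × 5.464² = 2 × 29.86 = 59.7.
Round up to the next whole participant.

n = 60 per group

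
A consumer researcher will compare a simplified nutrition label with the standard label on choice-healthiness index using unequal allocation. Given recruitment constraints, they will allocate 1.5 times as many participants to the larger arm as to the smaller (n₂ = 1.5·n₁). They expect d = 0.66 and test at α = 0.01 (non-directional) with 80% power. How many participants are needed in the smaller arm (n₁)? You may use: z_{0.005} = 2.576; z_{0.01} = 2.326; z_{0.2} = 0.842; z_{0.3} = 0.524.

n₁ = 45

With allocation ratio k = n₂/n₁ = 1.5, Var(x̄₁−x̄₂) = σ²(1/n₁ + 1/(k·n₁)) = σ²·(k+1)/(k·n₁).
So n₁ = (1 + 1/k)·((z_{α/2} + z_β)/d)² = 1.667 × (3.418/0.66)².
n₁ = 1.667 × 26.82 = 44.7.
Round up: n₁ = 45, giving n₂ = ⌈1.5 × 45⌉ = ⌈67.5⌉ = 68.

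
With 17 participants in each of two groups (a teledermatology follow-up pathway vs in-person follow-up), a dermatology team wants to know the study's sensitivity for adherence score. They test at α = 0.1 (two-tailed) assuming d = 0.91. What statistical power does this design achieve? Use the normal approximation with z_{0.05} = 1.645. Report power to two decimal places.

For two equal groups, power = Φ(d·√(n/2) − z_{α/2}).
d·√(n/2) = 0.91 × √(17/2) = 0.91 × 2.915 = 2.653.
z_β = 2.653 − 1.645 = 1.008.
Power = Φ(1.008) = 0.843.

power ≈ 0.84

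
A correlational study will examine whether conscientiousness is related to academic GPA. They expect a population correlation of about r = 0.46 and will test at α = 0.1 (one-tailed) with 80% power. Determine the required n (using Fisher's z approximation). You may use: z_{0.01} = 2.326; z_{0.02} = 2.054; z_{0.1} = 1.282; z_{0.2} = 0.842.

n = 22

Fisher's z: C = ½·ln((1+r)/(1−r)) = ½·ln(2.7037) = 0.4973.
n = ((z_{α} + z_β)/C)² + 3.
(1.282 + 0.842) / 0.4973 = 2.124 / 0.4973 = 4.271.
n = 4.271² + 3 = 18.24 + 3 = 21.2.
Round up.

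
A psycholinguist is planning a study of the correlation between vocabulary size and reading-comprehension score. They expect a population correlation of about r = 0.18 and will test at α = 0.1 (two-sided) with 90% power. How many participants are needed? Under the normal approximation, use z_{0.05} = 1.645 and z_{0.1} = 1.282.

n = 262

Fisher's z: C = ½·ln((1+r)/(1−r)) = ½·ln(1.4390) = 0.1820.
n = ((z_{α/2} + z_β)/C)² + 3.
(1.645 + 1.282) / 0.1820 = 2.927 / 0.1820 = 16.082.
n = 16.082² + 3 = 258.64 + 3 = 261.6.
Round up.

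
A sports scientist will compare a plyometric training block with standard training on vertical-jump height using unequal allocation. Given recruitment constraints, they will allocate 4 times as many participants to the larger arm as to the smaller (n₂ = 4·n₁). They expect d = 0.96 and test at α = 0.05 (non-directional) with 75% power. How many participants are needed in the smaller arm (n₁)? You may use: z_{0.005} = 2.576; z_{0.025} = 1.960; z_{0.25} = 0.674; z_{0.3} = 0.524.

With allocation ratio k = n₂/n₁ = 4, Var(x̄₁−x̄₂) = σ²(1/n₁ + 1/(k·n₁)) = σ²·(k+1)/(k·n₁).
So n₁ = (1 + 1/k)·((z_{α/2} + z_β)/d)² = 1.250 × (2.634/0.96)².
n₁ = 1.250 × 7.53 = 9.4.
Round up: n₁ = 10, giving n₂ = 4 × 10 = 40.

n₁ = 10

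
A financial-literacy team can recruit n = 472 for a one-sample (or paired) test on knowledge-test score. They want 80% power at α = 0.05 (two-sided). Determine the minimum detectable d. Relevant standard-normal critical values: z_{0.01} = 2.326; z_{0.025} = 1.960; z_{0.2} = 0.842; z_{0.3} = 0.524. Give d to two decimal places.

For a single sample (or paired design) of n = 472: d_min = (z_{α/2} + z_β)/√n.
z-sum = 1.960 + 0.842 = 2.802.
d_min = 2.802 / √472 = 2.802 / 21.726 = 0.129.

d_min ≈ 0.13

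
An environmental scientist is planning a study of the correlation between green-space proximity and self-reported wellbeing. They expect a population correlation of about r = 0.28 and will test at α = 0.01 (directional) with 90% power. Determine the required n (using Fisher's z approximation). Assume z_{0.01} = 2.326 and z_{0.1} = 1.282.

Fisher's z: C = ½·ln((1+r)/(1−r)) = ½·ln(1.7778) = 0.2877.
n = ((z_{α} + z_β)/C)² + 3.
(2.326 + 1.282) / 0.2877 = 3.608 / 0.2877 = 12.541.
n = 12.541² + 3 = 157.27 + 3 = 160.3.
Round up.

n = 161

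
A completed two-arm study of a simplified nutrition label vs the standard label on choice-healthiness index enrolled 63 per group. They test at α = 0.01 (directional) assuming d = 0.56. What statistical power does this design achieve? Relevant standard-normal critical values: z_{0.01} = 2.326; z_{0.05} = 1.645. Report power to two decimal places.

For two equal groups, power = Φ(d·√(n/2) − z_{α}).
d·√(n/2) = 0.56 × √(63/2) = 0.56 × 5.612 = 3.143.
z_β = 3.143 − 2.326 = 0.817.
Power = Φ(0.817) = 0.793.

power ≈ 0.79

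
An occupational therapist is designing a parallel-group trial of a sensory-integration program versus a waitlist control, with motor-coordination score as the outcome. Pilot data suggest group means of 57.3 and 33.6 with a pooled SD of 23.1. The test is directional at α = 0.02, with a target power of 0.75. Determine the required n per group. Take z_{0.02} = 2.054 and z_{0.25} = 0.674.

n = 15 per group

Cohen's d = |M₁ − M₂| / SD_pooled = |57.3 − 33.6| / 23.1 = 23.7 / 23.1 = 1.026.
For two independent groups with equal n: n = 2·((z_{α} + z_β) / d)².
z_{α} + z_β = 2.054 + 0.674 = 2.728.
n = 2 × (2.728 / 1.026)² = 2 × 2.659² = 2 × 7.07 = 14.1.
Round up to the next whole participant.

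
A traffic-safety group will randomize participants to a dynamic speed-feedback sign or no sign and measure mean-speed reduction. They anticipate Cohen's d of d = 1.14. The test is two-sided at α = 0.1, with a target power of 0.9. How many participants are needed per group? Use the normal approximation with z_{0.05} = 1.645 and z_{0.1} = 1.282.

n = 14 per group

For two independent groups with equal n: n = 2·((z_{α/2} + z_β) / d)².
z_{α/2} + z_β = 1.645 + 1.282 = 2.927.
n = 2 × (2.927 / 1.14)² = 2 × 2.568² = 2 × 6.59 = 13.2.
Round up to the next whole participant.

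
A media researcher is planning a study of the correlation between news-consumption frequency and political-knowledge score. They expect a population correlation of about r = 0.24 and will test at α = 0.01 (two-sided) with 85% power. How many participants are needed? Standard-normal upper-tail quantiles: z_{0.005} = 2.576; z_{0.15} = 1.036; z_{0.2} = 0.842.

n = 221

Fisher's z: C = ½·ln((1+r)/(1−r)) = ½·ln(1.6316) = 0.2448.
n = ((z_{α/2} + z_β)/C)² + 3.
(2.576 + 1.036) / 0.2448 = 3.612 / 0.2448 = 14.755.
n = 14.755² + 3 = 217.71 + 3 = 220.7.
Round up.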